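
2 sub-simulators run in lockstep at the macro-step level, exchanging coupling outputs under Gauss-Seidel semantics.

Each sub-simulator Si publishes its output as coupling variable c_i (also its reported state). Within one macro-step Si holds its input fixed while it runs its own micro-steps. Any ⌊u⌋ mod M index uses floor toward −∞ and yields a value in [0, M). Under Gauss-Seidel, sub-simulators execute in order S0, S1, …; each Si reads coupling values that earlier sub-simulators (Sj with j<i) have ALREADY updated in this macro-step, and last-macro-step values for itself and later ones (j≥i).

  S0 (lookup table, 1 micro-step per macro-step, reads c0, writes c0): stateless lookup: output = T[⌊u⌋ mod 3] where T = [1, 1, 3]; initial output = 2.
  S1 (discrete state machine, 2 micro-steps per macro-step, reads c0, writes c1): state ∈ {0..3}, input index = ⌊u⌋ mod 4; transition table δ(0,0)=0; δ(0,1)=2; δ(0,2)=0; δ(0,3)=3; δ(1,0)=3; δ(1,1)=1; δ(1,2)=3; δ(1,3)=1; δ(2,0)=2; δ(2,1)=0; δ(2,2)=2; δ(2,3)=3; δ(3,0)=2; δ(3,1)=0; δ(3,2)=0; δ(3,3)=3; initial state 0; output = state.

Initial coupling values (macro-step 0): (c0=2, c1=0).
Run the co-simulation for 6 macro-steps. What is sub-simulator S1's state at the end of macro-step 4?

S1 state at macro-step 4 = 2

macro 1: S0 reads c0=2 → after 1×micro: 3; S1 reads c0=3 → after 2×micro: 3 ⇒ (c0=3, c1=3)
macro 2: S0 reads c0=3 → after 1×micro: 1; S1 reads c0=1 → after 2×micro: 2 ⇒ (c0=1, c1=2)
macro 3: S0 reads c0=1 → after 1×micro: 1; S1 reads c0=1 → after 2×micro: 2 ⇒ (c0=1, c1=2)
macro 4: S0 reads c0=1 → after 1×micro: 1; S1 reads c0=1 → after 2×micro: 2 ⇒ (c0=1, c1=2)
macro 5: S0 reads c0=1 → after 1×micro: 1; S1 reads c0=1 → after 2×micro: 2 ⇒ (c0=1, c1=2)
macro 6: S0 reads c0=1 → after 1×micro: 1; S1 reads c0=1 → after 2×micro: 2 ⇒ (c0=1, c1=2)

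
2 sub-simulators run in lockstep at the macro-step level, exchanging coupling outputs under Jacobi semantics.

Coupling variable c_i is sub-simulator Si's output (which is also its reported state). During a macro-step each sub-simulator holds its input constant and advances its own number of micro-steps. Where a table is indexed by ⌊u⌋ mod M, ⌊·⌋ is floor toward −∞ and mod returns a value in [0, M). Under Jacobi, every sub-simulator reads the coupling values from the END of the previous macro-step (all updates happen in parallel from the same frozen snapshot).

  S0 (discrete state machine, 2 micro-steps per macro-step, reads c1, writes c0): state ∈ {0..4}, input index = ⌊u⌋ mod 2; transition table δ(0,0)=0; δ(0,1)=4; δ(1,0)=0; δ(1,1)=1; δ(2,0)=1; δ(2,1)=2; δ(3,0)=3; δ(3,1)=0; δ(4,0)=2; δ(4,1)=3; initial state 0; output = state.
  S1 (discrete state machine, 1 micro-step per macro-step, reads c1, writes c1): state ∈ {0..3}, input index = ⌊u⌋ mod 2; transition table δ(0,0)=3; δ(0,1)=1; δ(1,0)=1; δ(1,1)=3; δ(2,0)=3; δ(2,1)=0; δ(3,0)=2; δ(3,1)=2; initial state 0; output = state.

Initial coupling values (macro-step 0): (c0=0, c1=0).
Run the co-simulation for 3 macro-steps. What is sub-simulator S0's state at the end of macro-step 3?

macro 1: S0 reads c1=0 → after 2×micro: 0; S1 reads c1=0 → after 1×micro: 3 ⇒ (c0=0, c1=3)
macro 2: S0 reads c1=3 → after 2×micro: 3; S1 reads c1=3 → after 1×micro: 2 ⇒ (c0=3, c1=2)
macro 3: S0 reads c1=2 → after 2×micro: 3; S1 reads c1=2 → after 1×micro: 3 ⇒ (c0=3, c1=3)

S0 state at macro-step 3 = 3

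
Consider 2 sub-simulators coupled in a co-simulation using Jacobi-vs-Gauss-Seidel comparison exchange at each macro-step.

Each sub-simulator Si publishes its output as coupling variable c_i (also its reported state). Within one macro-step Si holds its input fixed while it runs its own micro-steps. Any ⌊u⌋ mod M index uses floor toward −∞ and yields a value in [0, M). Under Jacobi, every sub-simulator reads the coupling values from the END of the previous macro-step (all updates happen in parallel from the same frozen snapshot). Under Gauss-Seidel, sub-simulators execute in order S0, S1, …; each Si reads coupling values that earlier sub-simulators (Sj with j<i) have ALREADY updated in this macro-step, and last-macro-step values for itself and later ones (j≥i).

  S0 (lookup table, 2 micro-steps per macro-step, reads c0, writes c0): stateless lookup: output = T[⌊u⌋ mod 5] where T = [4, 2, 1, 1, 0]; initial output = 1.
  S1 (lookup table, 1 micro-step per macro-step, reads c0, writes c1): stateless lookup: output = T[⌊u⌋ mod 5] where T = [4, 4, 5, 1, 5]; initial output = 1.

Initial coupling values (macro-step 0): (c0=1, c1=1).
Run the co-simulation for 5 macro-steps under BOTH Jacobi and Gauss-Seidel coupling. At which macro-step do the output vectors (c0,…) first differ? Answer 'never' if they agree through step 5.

[Jacobi] macro 1: S0 reads c0=1 → after 2×micro: 2; S1 reads c0=1 → after 1×micro: 4 ⇒ (c0=2, c1=4)
[Jacobi] macro 2: S0 reads c0=2 → after 2×micro: 1; S1 reads c0=2 → after 1×micro: 5 ⇒ (c0=1, c1=5)
[Jacobi] macro 3: S0 reads c0=1 → after 2×micro: 2; S1 reads c0=1 → after 1×micro: 4 ⇒ (c0=2, c1=4)
[Jacobi] macro 4: S0 reads c0=2 → after 2×micro: 1; S1 reads c0=2 → after 1×micro: 5 ⇒ (c0=1, c1=5)
[Jacobi] macro 5: S0 reads c0=1 → after 2×micro: 2; S1 reads c0=1 → after 1×micro: 4 ⇒ (c0=2, c1=4)
[Gauss-Seidel] macro 1: S0 reads c0=1 → after 2×micro: 2; S1 reads c0=2 → after 1×micro: 5 ⇒ (c0=2, c1=5)
[Gauss-Seidel] macro 2: S0 reads c0=2 → after 2×micro: 1; S1 reads c0=1 → after 1×micro: 4 ⇒ (c0=1, c1=4)
[Gauss-Seidel] macro 3: S0 reads c0=1 → after 2×micro: 2; S1 reads c0=2 → after 1×micro: 5 ⇒ (c0=2, c1=5)
[Gauss-Seidel] macro 4: S0 reads c0=2 → after 2×micro: 1; S1 reads c0=1 → after 1×micro: 4 ⇒ (c0=1, c1=4)
[Gauss-Seidel] macro 5: S0 reads c0=1 → after 2×micro: 2; S1 reads c0=2 → after 1×micro: 5 ⇒ (c0=2, c1=5)

first divergence at macro-step: 1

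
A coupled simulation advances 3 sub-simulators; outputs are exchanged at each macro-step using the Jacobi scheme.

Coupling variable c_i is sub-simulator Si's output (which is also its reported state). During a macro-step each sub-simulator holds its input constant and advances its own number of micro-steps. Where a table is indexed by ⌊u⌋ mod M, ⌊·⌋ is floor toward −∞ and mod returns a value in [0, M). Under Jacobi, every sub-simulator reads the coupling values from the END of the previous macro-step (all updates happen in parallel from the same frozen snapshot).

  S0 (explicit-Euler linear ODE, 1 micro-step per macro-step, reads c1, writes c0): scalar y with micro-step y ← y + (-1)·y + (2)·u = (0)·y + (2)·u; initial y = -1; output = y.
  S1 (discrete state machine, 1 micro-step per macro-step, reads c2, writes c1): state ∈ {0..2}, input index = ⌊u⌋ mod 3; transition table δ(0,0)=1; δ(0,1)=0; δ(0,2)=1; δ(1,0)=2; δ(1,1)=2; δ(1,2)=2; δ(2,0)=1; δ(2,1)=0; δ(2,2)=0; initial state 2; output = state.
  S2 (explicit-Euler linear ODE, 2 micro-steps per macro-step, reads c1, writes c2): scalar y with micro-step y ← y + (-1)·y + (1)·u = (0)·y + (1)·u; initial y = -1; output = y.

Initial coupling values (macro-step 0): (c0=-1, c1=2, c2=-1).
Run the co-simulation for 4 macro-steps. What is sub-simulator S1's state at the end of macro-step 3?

macro 1: S0 reads c1=2 → after 1×micro: 4; S1 reads c2=-1 → after 1×micro: 0; S2 reads c1=2 → after 2×micro: 2 ⇒ (c0=4, c1=0, c2=2)
macro 2: S0 reads c1=0 → after 1×micro: 0; S1 reads c2=2 → after 1×micro: 1; S2 reads c1=0 → after 2×micro: 0 ⇒ (c0=0, c1=1, c2=0)
macro 3: S0 reads c1=1 → after 1×micro: 2; S1 reads c2=0 → after 1×micro: 2; S2 reads c1=1 → after 2×micro: 1 ⇒ (c0=2, c1=2, c2=1)
macro 4: S0 reads c1=2 → after 1×micro: 4; S1 reads c2=1 → after 1×micro: 0; S2 reads c1=2 → after 2×micro: 2 ⇒ (c0=4, c1=0, c2=2)

S1 state at macro-step 3 = 2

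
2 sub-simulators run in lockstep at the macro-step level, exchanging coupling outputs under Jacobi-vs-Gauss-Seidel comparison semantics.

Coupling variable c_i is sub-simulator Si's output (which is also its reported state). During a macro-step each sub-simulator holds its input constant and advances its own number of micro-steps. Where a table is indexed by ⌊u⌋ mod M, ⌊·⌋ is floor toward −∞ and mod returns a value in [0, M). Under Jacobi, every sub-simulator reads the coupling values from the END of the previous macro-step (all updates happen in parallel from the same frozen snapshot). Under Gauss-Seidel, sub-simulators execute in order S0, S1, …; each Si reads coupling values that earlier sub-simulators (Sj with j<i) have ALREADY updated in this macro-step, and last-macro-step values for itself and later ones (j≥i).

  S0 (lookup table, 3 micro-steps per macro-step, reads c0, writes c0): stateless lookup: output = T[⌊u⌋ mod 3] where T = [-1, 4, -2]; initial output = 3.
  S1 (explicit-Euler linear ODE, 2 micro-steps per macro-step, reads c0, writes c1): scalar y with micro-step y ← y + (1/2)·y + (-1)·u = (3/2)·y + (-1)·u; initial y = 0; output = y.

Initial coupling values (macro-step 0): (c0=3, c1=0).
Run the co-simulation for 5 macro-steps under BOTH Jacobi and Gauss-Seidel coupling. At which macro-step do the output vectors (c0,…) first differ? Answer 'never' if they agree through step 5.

[Jacobi] macro 1: S0 reads c0=3 → after 3×micro: -1; S1 reads c0=3 → after 2×micro: -15/2 ⇒ (c0=-1, c1=-15/2)
[Jacobi] macro 2: S0 reads c0=-1 → after 3×micro: -2; S1 reads c0=-1 → after 2×micro: -115/8 ⇒ (c0=-2, c1=-115/8)
[Jacobi] macro 3: S0 reads c0=-2 → after 3×micro: 4; S1 reads c0=-2 → after 2×micro: -875/32 ⇒ (c0=4, c1=-875/32)
[Jacobi] macro 4: S0 reads c0=4 → after 3×micro: 4; S1 reads c0=4 → after 2×micro: -9155/128 ⇒ (c0=4, c1=-9155/128)
[Jacobi] macro 5: S0 reads c0=4 → after 3×micro: 4; S1 reads c0=4 → after 2×micro: -87515/512 ⇒ (c0=4, c1=-87515/512)
[Gauss-Seidel] macro 1: S0 reads c0=3 → after 3×micro: -1; S1 reads c0=-1 → after 2×micro: 5/2 ⇒ (c0=-1, c1=5/2)
[Gauss-Seidel] macro 2: S0 reads c0=-1 → after 3×micro: -2; S1 reads c0=-2 → after 2×micro: 85/8 ⇒ (c0=-2, c1=85/8)
[Gauss-Seidel] macro 3: S0 reads c0=-2 → after 3×micro: 4; S1 reads c0=4 → after 2×micro: 445/32 ⇒ (c0=4, c1=445/32)
[Gauss-Seidel] macro 4: S0 reads c0=4 → after 3×micro: 4; S1 reads c0=4 → after 2×micro: 2725/128 ⇒ (c0=4, c1=2725/128)
[Gauss-Seidel] macro 5: S0 reads c0=4 → after 3×micro: 4; S1 reads c0=4 → after 2×micro: 19405/512 ⇒ (c0=4, c1=19405/512)

first divergence at macro-step: 1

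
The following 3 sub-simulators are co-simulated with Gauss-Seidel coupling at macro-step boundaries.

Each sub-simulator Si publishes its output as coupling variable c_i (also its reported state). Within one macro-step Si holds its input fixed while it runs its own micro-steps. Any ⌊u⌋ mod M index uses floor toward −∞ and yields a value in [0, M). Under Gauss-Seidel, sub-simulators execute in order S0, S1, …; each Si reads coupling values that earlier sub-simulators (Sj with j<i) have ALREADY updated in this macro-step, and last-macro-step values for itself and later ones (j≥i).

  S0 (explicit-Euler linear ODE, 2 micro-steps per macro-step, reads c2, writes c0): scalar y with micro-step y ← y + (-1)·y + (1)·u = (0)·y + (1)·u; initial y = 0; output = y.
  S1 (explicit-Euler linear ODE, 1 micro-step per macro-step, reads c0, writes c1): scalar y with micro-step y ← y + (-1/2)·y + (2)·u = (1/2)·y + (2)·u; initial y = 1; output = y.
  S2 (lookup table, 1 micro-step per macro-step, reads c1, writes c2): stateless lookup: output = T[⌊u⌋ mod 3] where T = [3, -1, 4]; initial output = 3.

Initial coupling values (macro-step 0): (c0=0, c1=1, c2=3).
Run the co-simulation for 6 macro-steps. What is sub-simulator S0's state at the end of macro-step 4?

S0 state at macro-step 4 = -1

macro 1: S0 reads c2=3 → after 2×micro: 3; S1 reads c0=3 → after 1×micro: 13/2; S2 reads c1=13/2 → after 1×micro: 3 ⇒ (c0=3, c1=13/2, c2=3)
macro 2: S0 reads c2=3 → after 2×micro: 3; S1 reads c0=3 → after 1×micro: 37/4; S2 reads c1=37/4 → after 1×micro: 3 ⇒ (c0=3, c1=37/4, c2=3)
macro 3: S0 reads c2=3 → after 2×micro: 3; S1 reads c0=3 → after 1×micro: 85/8; S2 reads c1=85/8 → after 1×micro: -1 ⇒ (c0=3, c1=85/8, c2=-1)
macro 4: S0 reads c2=-1 → after 2×micro: -1; S1 reads c0=-1 → after 1×micro: 53/16; S2 reads c1=53/16 → after 1×micro: 3 ⇒ (c0=-1, c1=53/16, c2=3)
macro 5: S0 reads c2=3 → after 2×micro: 3; S1 reads c0=3 → after 1×micro: 245/32; S2 reads c1=245/32 → after 1×micro: -1 ⇒ (c0=3, c1=245/32, c2=-1)
macro 6: S0 reads c2=-1 → after 2×micro: -1; S1 reads c0=-1 → after 1×micro: 117/64; S2 reads c1=117/64 → after 1×micro: -1 ⇒ (c0=-1, c1=117/64, c2=-1)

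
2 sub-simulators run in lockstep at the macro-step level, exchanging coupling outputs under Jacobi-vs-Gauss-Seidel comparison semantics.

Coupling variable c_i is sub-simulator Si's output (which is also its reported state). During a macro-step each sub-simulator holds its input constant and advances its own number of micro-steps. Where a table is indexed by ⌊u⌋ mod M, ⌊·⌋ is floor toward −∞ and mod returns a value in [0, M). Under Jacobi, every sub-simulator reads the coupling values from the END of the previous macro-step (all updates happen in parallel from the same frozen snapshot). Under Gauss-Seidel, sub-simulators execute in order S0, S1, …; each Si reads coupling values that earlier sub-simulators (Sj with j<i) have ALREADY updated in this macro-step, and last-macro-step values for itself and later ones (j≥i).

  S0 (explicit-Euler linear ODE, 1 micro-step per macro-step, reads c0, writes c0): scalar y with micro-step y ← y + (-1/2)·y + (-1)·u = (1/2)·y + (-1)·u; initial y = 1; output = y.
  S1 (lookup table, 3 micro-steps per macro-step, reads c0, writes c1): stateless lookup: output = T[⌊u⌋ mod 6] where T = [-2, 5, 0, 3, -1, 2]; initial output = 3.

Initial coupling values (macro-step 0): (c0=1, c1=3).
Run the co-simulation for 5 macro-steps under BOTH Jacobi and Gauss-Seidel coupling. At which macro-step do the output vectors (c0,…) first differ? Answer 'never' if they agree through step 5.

[Jacobi] macro 1: S0 reads c0=1 → after 1×micro: -1/2; S1 reads c0=1 → after 3×micro: 5 ⇒ (c0=-1/2, c1=5)
[Jacobi] macro 2: S0 reads c0=-1/2 → after 1×micro: 1/4; S1 reads c0=-1/2 → after 3×micro: 2 ⇒ (c0=1/4, c1=2)
[Jacobi] macro 3: S0 reads c0=1/4 → after 1×micro: -1/8; S1 reads c0=1/4 → after 3×micro: -2 ⇒ (c0=-1/8, c1=-2)
[Jacobi] macro 4: S0 reads c0=-1/8 → after 1×micro: 1/16; S1 reads c0=-1/8 → after 3×micro: 2 ⇒ (c0=1/16, c1=2)
[Jacobi] macro 5: S0 reads c0=1/16 → after 1×micro: -1/32; S1 reads c0=1/16 → after 3×micro: -2 ⇒ (c0=-1/32, c1=-2)
[Gauss-Seidel] macro 1: S0 reads c0=1 → after 1×micro: -1/2; S1 reads c0=-1/2 → after 3×micro: 2 ⇒ (c0=-1/2, c1=2)
[Gauss-Seidel] macro 2: S0 reads c0=-1/2 → after 1×micro: 1/4; S1 reads c0=1/4 → after 3×micro: -2 ⇒ (c0=1/4, c1=-2)
[Gauss-Seidel] macro 3: S0 reads c0=1/4 → after 1×micro: -1/8; S1 reads c0=-1/8 → after 3×micro: 2 ⇒ (c0=-1/8, c1=2)
[Gauss-Seidel] macro 4: S0 reads c0=-1/8 → after 1×micro: 1/16; S1 reads c0=1/16 → after 3×micro: -2 ⇒ (c0=1/16, c1=-2)
[Gauss-Seidel] macro 5: S0 reads c0=1/16 → after 1×micro: -1/32; S1 reads c0=-1/32 → after 3×micro: 2 ⇒ (c0=-1/32, c1=2)

first divergence at macro-step: 1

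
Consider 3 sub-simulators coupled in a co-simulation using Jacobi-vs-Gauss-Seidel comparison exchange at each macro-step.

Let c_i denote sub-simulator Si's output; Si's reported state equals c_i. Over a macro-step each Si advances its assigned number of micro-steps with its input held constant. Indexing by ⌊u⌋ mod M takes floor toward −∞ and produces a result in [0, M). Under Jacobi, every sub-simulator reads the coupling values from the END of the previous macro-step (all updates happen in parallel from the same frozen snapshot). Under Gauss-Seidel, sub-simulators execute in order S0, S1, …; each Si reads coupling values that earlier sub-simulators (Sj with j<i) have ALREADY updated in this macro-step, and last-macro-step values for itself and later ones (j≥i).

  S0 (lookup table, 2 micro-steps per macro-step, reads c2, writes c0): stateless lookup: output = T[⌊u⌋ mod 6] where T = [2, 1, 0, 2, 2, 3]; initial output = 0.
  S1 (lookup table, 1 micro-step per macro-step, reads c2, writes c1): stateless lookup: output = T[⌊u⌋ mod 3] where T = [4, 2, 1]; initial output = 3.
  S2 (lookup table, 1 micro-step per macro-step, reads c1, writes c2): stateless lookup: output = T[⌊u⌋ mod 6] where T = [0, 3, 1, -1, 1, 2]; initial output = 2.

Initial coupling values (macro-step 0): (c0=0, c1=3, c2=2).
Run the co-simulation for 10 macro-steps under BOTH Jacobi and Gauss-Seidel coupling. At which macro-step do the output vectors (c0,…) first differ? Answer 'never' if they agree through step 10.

[Jacobi] macro 1: S0 reads c2=2 → after 2×micro: 0; S1 reads c2=2 → after 1×micro: 1; S2 reads c1=3 → after 1×micro: -1 ⇒ (c0=0, c1=1, c2=-1)
[Jacobi] macro 2: S0 reads c2=-1 → after 2×micro: 3; S1 reads c2=-1 → after 1×micro: 1; S2 reads c1=1 → after 1×micro: 3 ⇒ (c0=3, c1=1, c2=3)
[Jacobi] macro 3: S0 reads c2=3 → after 2×micro: 2; S1 reads c2=3 → after 1×micro: 4; S2 reads c1=1 → after 1×micro: 3 ⇒ (c0=2, c1=4, c2=3)
[Jacobi] macro 4: S0 reads c2=3 → after 2×micro: 2; S1 reads c2=3 → after 1×micro: 4; S2 reads c1=4 → after 1×micro: 1 ⇒ (c0=2, c1=4, c2=1)
[Jacobi] macro 5: S0 reads c2=1 → after 2×micro: 1; S1 reads c2=1 → after 1×micro: 2; S2 reads c1=4 → after 1×micro: 1 ⇒ (c0=1, c1=2, c2=1)
[Jacobi] macro 6: S0 reads c2=1 → after 2×micro: 1; S1 reads c2=1 → after 1×micro: 2; S2 reads c1=2 → after 1×micro: 1 ⇒ (c0=1, c1=2, c2=1)
[Jacobi] macro 7: S0 reads c2=1 → after 2×micro: 1; S1 reads c2=1 → after 1×micro: 2; S2 reads c1=2 → after 1×micro: 1 ⇒ (c0=1, c1=2, c2=1)
[Jacobi] macro 8: S0 reads c2=1 → after 2×micro: 1; S1 reads c2=1 → after 1×micro: 2; S2 reads c1=2 → after 1×micro: 1 ⇒ (c0=1, c1=2, c2=1)
[Jacobi] macro 9: S0 reads c2=1 → after 2×micro: 1; S1 reads c2=1 → after 1×micro: 2; S2 reads c1=2 → after 1×micro: 1 ⇒ (c0=1, c1=2, c2=1)
[Jacobi] macro 10: S0 reads c2=1 → after 2×micro: 1; S1 reads c2=1 → after 1×micro: 2; S2 reads c1=2 → after 1×micro: 1 ⇒ (c0=1, c1=2, c2=1)
[Gauss-Seidel] macro 1: S0 reads c2=2 → after 2×micro: 0; S1 reads c2=2 → after 1×micro: 1; S2 reads c1=1 → after 1×micro: 3 ⇒ (c0=0, c1=1, c2=3)
[Gauss-Seidel] macro 2: S0 reads c2=3 → after 2×micro: 2; S1 reads c2=3 → after 1×micro: 4; S2 reads c1=4 → after 1×micro: 1 ⇒ (c0=2, c1=4, c2=1)
[Gauss-Seidel] macro 3: S0 reads c2=1 → after 2×micro: 1; S1 reads c2=1 → after 1×micro: 2; S2 reads c1=2 → after 1×micro: 1 ⇒ (c0=1, c1=2, c2=1)
[Gauss-Seidel] macro 4: S0 reads c2=1 → after 2×micro: 1; S1 reads c2=1 → after 1×micro: 2; S2 reads c1=2 → after 1×micro: 1 ⇒ (c0=1, c1=2, c2=1)
[Gauss-Seidel] macro 5: S0 reads c2=1 → after 2×micro: 1; S1 reads c2=1 → after 1×micro: 2; S2 reads c1=2 → after 1×micro: 1 ⇒ (c0=1, c1=2, c2=1)
[Gauss-Seidel] macro 6: S0 reads c2=1 → after 2×micro: 1; S1 reads c2=1 → after 1×micro: 2; S2 reads c1=2 → after 1×micro: 1 ⇒ (c0=1, c1=2, c2=1)
[Gauss-Seidel] macro 7: S0 reads c2=1 → after 2×micro: 1; S1 reads c2=1 → after 1×micro: 2; S2 reads c1=2 → after 1×micro: 1 ⇒ (c0=1, c1=2, c2=1)
[Gauss-Seidel] macro 8: S0 reads c2=1 → after 2×micro: 1; S1 reads c2=1 → after 1×micro: 2; S2 reads c1=2 → after 1×micro: 1 ⇒ (c0=1, c1=2, c2=1)
[Gauss-Seidel] macro 9: S0 reads c2=1 → after 2×micro: 1; S1 reads c2=1 → after 1×micro: 2; S2 reads c1=2 → after 1×micro: 1 ⇒ (c0=1, c1=2, c2=1)
[Gauss-Seidel] macro 10: S0 reads c2=1 → after 2×micro: 1; S1 reads c2=1 → after 1×micro: 2; S2 reads c1=2 → after 1×micro: 1 ⇒ (c0=1, c1=2, c2=1)

first divergence at macro-step: 1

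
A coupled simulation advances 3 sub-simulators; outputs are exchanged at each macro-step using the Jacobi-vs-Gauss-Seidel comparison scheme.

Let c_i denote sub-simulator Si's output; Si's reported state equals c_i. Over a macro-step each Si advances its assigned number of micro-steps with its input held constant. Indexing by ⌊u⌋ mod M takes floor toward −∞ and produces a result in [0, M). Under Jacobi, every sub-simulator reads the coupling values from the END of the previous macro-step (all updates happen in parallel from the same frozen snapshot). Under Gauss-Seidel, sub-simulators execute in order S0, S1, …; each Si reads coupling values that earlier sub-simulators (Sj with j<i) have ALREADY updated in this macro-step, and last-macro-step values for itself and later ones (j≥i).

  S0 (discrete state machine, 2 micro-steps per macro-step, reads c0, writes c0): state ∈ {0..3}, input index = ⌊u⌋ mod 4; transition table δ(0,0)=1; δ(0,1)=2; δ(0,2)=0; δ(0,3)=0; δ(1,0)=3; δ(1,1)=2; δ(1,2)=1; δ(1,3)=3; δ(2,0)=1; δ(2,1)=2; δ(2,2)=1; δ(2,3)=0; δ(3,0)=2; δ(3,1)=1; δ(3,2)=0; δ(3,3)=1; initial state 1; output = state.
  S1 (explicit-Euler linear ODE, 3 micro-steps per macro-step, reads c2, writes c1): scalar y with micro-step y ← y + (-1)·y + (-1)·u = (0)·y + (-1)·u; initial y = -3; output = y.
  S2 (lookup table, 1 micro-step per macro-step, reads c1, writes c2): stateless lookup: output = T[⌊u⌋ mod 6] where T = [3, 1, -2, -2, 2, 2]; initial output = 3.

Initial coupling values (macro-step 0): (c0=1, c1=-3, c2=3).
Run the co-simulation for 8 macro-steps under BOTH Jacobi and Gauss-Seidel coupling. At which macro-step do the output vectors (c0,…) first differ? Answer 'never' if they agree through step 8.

first divergence at macro-step: never

[Jacobi] macro 1: S0 reads c0=1 → after 2×micro: 2; S1 reads c2=3 → after 3×micro: -3; S2 reads c1=-3 → after 1×micro: -2 ⇒ (c0=2, c1=-3, c2=-2)
[Jacobi] macro 2: S0 reads c0=2 → after 2×micro: 1; S1 reads c2=-2 → after 3×micro: 2; S2 reads c1=-3 → after 1×micro: -2 ⇒ (c0=1, c1=2, c2=-2)
[Jacobi] macro 3: S0 reads c0=1 → after 2×micro: 2; S1 reads c2=-2 → after 3×micro: 2; S2 reads c1=2 → after 1×micro: -2 ⇒ (c0=2, c1=2, c2=-2)
[Jacobi] macro 4: S0 reads c0=2 → after 2×micro: 1; S1 reads c2=-2 → after 3×micro: 2; S2 reads c1=2 → after 1×micro: -2 ⇒ (c0=1, c1=2, c2=-2)
[Jacobi] macro 5: S0 reads c0=1 → after 2×micro: 2; S1 reads c2=-2 → after 3×micro: 2; S2 reads c1=2 → after 1×micro: -2 ⇒ (c0=2, c1=2, c2=-2)
[Jacobi] macro 6: S0 reads c0=2 → after 2×micro: 1; S1 reads c2=-2 → after 3×micro: 2; S2 reads c1=2 → after 1×micro: -2 ⇒ (c0=1, c1=2, c2=-2)
[Jacobi] macro 7: S0 reads c0=1 → after 2×micro: 2; S1 reads c2=-2 → after 3×micro: 2; S2 reads c1=2 → after 1×micro: -2 ⇒ (c0=2, c1=2, c2=-2)
[Jacobi] macro 8: S0 reads c0=2 → after 2×micro: 1; S1 reads c2=-2 → after 3×micro: 2; S2 reads c1=2 → after 1×micro: -2 ⇒ (c0=1, c1=2, c2=-2)
[Gauss-Seidel] macro 1: S0 reads c0=1 → after 2×micro: 2; S1 reads c2=3 → after 3×micro: -3; S2 reads c1=-3 → after 1×micro: -2 ⇒ (c0=2, c1=-3, c2=-2)
[Gauss-Seidel] macro 2: S0 reads c0=2 → after 2×micro: 1; S1 reads c2=-2 → after 3×micro: 2; S2 reads c1=2 → after 1×micro: -2 ⇒ (c0=1, c1=2, c2=-2)
[Gauss-Seidel] macro 3: S0 reads c0=1 → after 2×micro: 2; S1 reads c2=-2 → after 3×micro: 2; S2 reads c1=2 → after 1×micro: -2 ⇒ (c0=2, c1=2, c2=-2)
[Gauss-Seidel] macro 4: S0 reads c0=2 → after 2×micro: 1; S1 reads c2=-2 → after 3×micro: 2; S2 reads c1=2 → after 1×micro: -2 ⇒ (c0=1, c1=2, c2=-2)
[Gauss-Seidel] macro 5: S0 reads c0=1 → after 2×micro: 2; S1 reads c2=-2 → after 3×micro: 2; S2 reads c1=2 → after 1×micro: -2 ⇒ (c0=2, c1=2, c2=-2)
[Gauss-Seidel] macro 6: S0 reads c0=2 → after 2×micro: 1; S1 reads c2=-2 → after 3×micro: 2; S2 reads c1=2 → after 1×micro: -2 ⇒ (c0=1, c1=2, c2=-2)
[Gauss-Seidel] macro 7: S0 reads c0=1 → after 2×micro: 2; S1 reads c2=-2 → after 3×micro: 2; S2 reads c1=2 → after 1×micro: -2 ⇒ (c0=2, c1=2, c2=-2)
[Gauss-Seidel] macro 8: S0 reads c0=2 → after 2×micro: 1; S1 reads c2=-2 → after 3×micro: 2; S2 reads c1=2 → after 1×micro: -2 ⇒ (c0=1, c1=2, c2=-2)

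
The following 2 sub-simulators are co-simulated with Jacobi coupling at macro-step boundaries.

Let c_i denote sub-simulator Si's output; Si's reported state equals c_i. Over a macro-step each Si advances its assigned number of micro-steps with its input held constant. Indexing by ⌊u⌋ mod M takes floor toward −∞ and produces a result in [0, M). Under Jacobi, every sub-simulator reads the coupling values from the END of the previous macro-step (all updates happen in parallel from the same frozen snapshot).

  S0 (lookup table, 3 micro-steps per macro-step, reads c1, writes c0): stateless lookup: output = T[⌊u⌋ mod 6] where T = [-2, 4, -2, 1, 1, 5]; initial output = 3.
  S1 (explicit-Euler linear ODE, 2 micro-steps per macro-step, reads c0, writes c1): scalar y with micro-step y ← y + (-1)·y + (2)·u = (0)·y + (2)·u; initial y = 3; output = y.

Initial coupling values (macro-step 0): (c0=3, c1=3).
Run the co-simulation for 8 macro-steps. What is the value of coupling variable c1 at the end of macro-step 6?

macro 1: S0 reads c1=3 → after 3×micro: 1; S1 reads c0=3 → after 2×micro: 6 ⇒ (c0=1, c1=6)
macro 2: S0 reads c1=6 → after 3×micro: -2; S1 reads c0=1 → after 2×micro: 2 ⇒ (c0=-2, c1=2)
macro 3: S0 reads c1=2 → after 3×micro: -2; S1 reads c0=-2 → after 2×micro: -4 ⇒ (c0=-2, c1=-4)
macro 4: S0 reads c1=-4 → after 3×micro: -2; S1 reads c0=-2 → after 2×micro: -4 ⇒ (c0=-2, c1=-4)
macro 5: S0 reads c1=-4 → after 3×micro: -2; S1 reads c0=-2 → after 2×micro: -4 ⇒ (c0=-2, c1=-4)
macro 6: S0 reads c1=-4 → after 3×micro: -2; S1 reads c0=-2 → after 2×micro: -4 ⇒ (c0=-2, c1=-4)
macro 7: S0 reads c1=-4 → after 3×micro: -2; S1 reads c0=-2 → after 2×micro: -4 ⇒ (c0=-2, c1=-4)
macro 8: S0 reads c1=-4 → after 3×micro: -2; S1 reads c0=-2 → after 2×micro: -4 ⇒ (c0=-2, c1=-4)

c1 at macro-step 6 = -4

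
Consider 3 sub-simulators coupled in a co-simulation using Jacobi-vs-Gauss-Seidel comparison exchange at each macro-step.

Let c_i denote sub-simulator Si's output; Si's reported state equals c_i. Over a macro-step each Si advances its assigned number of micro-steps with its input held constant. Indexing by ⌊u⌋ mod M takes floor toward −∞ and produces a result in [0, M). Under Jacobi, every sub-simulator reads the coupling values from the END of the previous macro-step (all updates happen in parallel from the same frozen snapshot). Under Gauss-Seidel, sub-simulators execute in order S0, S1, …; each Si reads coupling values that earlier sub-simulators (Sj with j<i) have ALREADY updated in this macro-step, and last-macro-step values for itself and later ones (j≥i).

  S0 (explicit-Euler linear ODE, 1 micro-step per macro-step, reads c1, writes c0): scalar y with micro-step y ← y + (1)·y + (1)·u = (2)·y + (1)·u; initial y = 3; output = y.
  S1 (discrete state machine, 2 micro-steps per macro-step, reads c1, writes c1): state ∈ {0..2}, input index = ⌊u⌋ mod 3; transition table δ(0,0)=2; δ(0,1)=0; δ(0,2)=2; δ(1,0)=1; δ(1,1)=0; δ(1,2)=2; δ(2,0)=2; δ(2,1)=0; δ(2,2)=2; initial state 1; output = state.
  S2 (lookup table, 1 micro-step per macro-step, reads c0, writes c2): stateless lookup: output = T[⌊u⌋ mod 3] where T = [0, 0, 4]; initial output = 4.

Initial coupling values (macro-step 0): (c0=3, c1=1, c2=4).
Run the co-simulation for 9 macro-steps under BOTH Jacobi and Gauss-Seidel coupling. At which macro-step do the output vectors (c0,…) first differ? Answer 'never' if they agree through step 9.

first divergence at macro-step: 2

[Jacobi] macro 1: S0 reads c1=1 → after 1×micro: 7; S1 reads c1=1 → after 2×micro: 0; S2 reads c0=3 → after 1×micro: 0 ⇒ (c0=7, c1=0, c2=0)
[Jacobi] macro 2: S0 reads c1=0 → after 1×micro: 14; S1 reads c1=0 → after 2×micro: 2; S2 reads c0=7 → after 1×micro: 0 ⇒ (c0=14, c1=2, c2=0)
[Jacobi] macro 3: S0 reads c1=2 → after 1×micro: 30; S1 reads c1=2 → after 2×micro: 2; S2 reads c0=14 → after 1×micro: 4 ⇒ (c0=30, c1=2, c2=4)
[Jacobi] macro 4: S0 reads c1=2 → after 1×micro: 62; S1 reads c1=2 → after 2×micro: 2; S2 reads c0=30 → after 1×micro: 0 ⇒ (c0=62, c1=2, c2=0)
[Jacobi] macro 5: S0 reads c1=2 → after 1×micro: 126; S1 reads c1=2 → after 2×micro: 2; S2 reads c0=62 → after 1×micro: 4 ⇒ (c0=126, c1=2, c2=4)
[Jacobi] macro 6: S0 reads c1=2 → after 1×micro: 254; S1 reads c1=2 → after 2×micro: 2; S2 reads c0=126 → after 1×micro: 0 ⇒ (c0=254, c1=2, c2=0)
[Jacobi] macro 7: S0 reads c1=2 → after 1×micro: 510; S1 reads c1=2 → after 2×micro: 2; S2 reads c0=254 → after 1×micro: 4 ⇒ (c0=510, c1=2, c2=4)
[Jacobi] macro 8: S0 reads c1=2 → after 1×micro: 1022; S1 reads c1=2 → after 2×micro: 2; S2 reads c0=510 → after 1×micro: 0 ⇒ (c0=1022, c1=2, c2=0)
[Jacobi] macro 9: S0 reads c1=2 → after 1×micro: 2046; S1 reads c1=2 → after 2×micro: 2; S2 reads c0=1022 → after 1×micro: 4 ⇒ (c0=2046, c1=2, c2=4)
[Gauss-Seidel] macro 1: S0 reads c1=1 → after 1×micro: 7; S1 reads c1=1 → after 2×micro: 0; S2 reads c0=7 → after 1×micro: 0 ⇒ (c0=7, c1=0, c2=0)
[Gauss-Seidel] macro 2: S0 reads c1=0 → after 1×micro: 14; S1 reads c1=0 → after 2×micro: 2; S2 reads c0=14 → after 1×micro: 4 ⇒ (c0=14, c1=2, c2=4)
[Gauss-Seidel] macro 3: S0 reads c1=2 → after 1×micro: 30; S1 reads c1=2 → after 2×micro: 2; S2 reads c0=30 → after 1×micro: 0 ⇒ (c0=30, c1=2, c2=0)
[Gauss-Seidel] macro 4: S0 reads c1=2 → after 1×micro: 62; S1 reads c1=2 → after 2×micro: 2; S2 reads c0=62 → after 1×micro: 4 ⇒ (c0=62, c1=2, c2=4)
[Gauss-Seidel] macro 5: S0 reads c1=2 → after 1×micro: 126; S1 reads c1=2 → after 2×micro: 2; S2 reads c0=126 → after 1×micro: 0 ⇒ (c0=126, c1=2, c2=0)
[Gauss-Seidel] macro 6: S0 reads c1=2 → after 1×micro: 254; S1 reads c1=2 → after 2×micro: 2; S2 reads c0=254 → after 1×micro: 4 ⇒ (c0=254, c1=2, c2=4)
[Gauss-Seidel] macro 7: S0 reads c1=2 → after 1×micro: 510; S1 reads c1=2 → after 2×micro: 2; S2 reads c0=510 → after 1×micro: 0 ⇒ (c0=510, c1=2, c2=0)
[Gauss-Seidel] macro 8: S0 reads c1=2 → after 1×micro: 1022; S1 reads c1=2 → after 2×micro: 2; S2 reads c0=1022 → after 1×micro: 4 ⇒ (c0=1022, c1=2, c2=4)
[Gauss-Seidel] macro 9: S0 reads c1=2 → after 1×micro: 2046; S1 reads c1=2 → after 2×micro: 2; S2 reads c0=2046 → after 1×micro: 0 ⇒ (c0=2046, c1=2, c2=0)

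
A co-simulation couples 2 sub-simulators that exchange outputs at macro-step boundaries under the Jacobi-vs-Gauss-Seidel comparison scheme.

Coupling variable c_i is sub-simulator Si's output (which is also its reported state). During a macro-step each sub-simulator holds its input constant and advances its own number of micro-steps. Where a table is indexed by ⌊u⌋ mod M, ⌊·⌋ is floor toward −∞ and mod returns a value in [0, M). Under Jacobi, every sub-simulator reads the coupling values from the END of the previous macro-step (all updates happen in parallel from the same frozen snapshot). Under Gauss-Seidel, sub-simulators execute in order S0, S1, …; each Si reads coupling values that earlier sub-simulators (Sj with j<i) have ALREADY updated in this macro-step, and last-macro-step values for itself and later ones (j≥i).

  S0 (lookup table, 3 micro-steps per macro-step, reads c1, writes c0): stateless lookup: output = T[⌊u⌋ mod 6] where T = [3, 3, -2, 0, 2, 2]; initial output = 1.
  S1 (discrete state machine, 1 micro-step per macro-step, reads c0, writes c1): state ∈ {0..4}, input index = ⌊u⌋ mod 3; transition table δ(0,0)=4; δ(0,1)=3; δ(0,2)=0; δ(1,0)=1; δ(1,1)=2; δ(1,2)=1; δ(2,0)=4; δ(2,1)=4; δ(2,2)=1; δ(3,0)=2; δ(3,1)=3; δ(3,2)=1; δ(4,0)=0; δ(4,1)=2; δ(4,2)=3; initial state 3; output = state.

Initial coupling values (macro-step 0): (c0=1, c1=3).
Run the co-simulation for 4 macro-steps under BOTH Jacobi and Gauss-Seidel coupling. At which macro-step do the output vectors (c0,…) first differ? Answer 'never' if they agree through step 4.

first divergence at macro-step: 1

[Jacobi] macro 1: S0 reads c1=3 → after 3×micro: 0; S1 reads c0=1 → after 1×micro: 3 ⇒ (c0=0, c1=3)
[Jacobi] macro 2: S0 reads c1=3 → after 3×micro: 0; S1 reads c0=0 → after 1×micro: 2 ⇒ (c0=0, c1=2)
[Jacobi] macro 3: S0 reads c1=2 → after 3×micro: -2; S1 reads c0=0 → after 1×micro: 4 ⇒ (c0=-2, c1=4)
[Jacobi] macro 4: S0 reads c1=4 → after 3×micro: 2; S1 reads c0=-2 → after 1×micro: 2 ⇒ (c0=2, c1=2)
[Gauss-Seidel] macro 1: S0 reads c1=3 → after 3×micro: 0; S1 reads c0=0 → after 1×micro: 2 ⇒ (c0=0, c1=2)
[Gauss-Seidel] macro 2: S0 reads c1=2 → after 3×micro: -2; S1 reads c0=-2 → after 1×micro: 4 ⇒ (c0=-2, c1=4)
[Gauss-Seidel] macro 3: S0 reads c1=4 → after 3×micro: 2; S1 reads c0=2 → after 1×micro: 3 ⇒ (c0=2, c1=3)
[Gauss-Seidel] macro 4: S0 reads c1=3 → after 3×micro: 0; S1 reads c0=0 → after 1×micro: 2 ⇒ (c0=0, c1=2)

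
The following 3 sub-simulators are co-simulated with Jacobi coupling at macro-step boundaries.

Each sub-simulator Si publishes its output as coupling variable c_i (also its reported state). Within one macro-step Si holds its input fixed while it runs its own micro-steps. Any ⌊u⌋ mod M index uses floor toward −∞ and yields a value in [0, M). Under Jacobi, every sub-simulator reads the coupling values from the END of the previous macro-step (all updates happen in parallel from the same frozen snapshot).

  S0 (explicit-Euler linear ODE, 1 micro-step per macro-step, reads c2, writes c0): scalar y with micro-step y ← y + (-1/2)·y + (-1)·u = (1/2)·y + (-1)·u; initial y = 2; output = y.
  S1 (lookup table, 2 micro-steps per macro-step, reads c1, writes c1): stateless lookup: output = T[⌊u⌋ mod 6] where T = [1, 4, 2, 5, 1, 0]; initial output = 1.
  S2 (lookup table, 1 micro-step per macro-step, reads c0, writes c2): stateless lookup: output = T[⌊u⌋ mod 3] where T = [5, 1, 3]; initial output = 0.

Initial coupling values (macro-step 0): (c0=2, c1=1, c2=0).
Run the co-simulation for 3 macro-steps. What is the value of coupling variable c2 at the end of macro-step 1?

c2 at macro-step 1 = 3

macro 1: S0 reads c2=0 → after 1×micro: 1; S1 reads c1=1 → after 2×micro: 4; S2 reads c0=2 → after 1×micro: 3 ⇒ (c0=1, c1=4, c2=3)
macro 2: S0 reads c2=3 → after 1×micro: -5/2; S1 reads c1=4 → after 2×micro: 1; S2 reads c0=1 → after 1×micro: 1 ⇒ (c0=-5/2, c1=1, c2=1)
macro 3: S0 reads c2=1 → after 1×micro: -9/4; S1 reads c1=1 → after 2×micro: 4; S2 reads c0=-5/2 → after 1×micro: 5 ⇒ (c0=-9/4, c1=4, c2=5)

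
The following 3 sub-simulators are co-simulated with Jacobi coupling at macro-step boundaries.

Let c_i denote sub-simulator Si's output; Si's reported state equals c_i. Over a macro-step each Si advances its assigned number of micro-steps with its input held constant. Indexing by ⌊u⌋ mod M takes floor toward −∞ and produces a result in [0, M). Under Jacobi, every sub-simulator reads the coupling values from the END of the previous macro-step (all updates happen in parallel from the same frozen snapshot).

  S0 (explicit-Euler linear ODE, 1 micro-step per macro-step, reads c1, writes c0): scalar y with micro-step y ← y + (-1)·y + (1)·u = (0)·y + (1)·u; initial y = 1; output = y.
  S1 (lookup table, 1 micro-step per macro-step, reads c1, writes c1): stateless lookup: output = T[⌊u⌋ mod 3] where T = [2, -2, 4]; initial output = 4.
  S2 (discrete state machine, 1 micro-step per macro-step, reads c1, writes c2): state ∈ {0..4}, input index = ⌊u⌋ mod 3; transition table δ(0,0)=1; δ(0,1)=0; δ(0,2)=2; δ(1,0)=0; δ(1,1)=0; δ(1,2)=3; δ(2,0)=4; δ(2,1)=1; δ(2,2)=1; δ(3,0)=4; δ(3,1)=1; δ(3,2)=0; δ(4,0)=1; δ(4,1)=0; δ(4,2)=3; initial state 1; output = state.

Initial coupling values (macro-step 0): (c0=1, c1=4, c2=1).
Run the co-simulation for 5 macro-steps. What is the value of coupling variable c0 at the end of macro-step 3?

macro 1: S0 reads c1=4 → after 1×micro: 4; S1 reads c1=4 → after 1×micro: -2; S2 reads c1=4 → after 1×micro: 0 ⇒ (c0=4, c1=-2, c2=0)
macro 2: S0 reads c1=-2 → after 1×micro: -2; S1 reads c1=-2 → after 1×micro: -2; S2 reads c1=-2 → after 1×micro: 0 ⇒ (c0=-2, c1=-2, c2=0)
macro 3: S0 reads c1=-2 → after 1×micro: -2; S1 reads c1=-2 → after 1×micro: -2; S2 reads c1=-2 → after 1×micro: 0 ⇒ (c0=-2, c1=-2, c2=0)
macro 4: S0 reads c1=-2 → after 1×micro: -2; S1 reads c1=-2 → after 1×micro: -2; S2 reads c1=-2 → after 1×micro: 0 ⇒ (c0=-2, c1=-2, c2=0)
macro 5: S0 reads c1=-2 → after 1×micro: -2; S1 reads c1=-2 → after 1×micro: -2; S2 reads c1=-2 → after 1×micro: 0 ⇒ (c0=-2, c1=-2, c2=0)

c0 at macro-step 3 = -2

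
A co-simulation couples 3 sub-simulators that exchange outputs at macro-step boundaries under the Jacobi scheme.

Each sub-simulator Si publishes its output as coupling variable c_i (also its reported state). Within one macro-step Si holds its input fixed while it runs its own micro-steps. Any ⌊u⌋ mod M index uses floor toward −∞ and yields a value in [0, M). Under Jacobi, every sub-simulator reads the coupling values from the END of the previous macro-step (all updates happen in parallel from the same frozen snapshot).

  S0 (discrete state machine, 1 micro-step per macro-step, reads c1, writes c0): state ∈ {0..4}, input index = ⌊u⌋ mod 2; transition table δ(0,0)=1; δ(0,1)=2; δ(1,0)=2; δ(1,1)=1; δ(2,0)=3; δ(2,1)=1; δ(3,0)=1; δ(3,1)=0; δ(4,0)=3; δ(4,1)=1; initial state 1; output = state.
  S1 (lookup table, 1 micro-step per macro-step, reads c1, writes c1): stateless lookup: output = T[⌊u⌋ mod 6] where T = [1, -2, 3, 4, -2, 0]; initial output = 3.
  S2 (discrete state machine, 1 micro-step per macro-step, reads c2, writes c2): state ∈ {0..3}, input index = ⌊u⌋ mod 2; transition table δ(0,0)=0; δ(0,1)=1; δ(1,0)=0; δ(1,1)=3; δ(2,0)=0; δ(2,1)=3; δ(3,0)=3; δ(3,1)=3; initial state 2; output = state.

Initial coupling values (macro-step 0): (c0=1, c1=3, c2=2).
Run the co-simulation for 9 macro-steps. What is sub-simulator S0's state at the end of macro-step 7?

S0 state at macro-step 7 = 1

macro 1: S0 reads c1=3 → after 1×micro: 1; S1 reads c1=3 → after 1×micro: 4; S2 reads c2=2 → after 1×micro: 0 ⇒ (c0=1, c1=4, c2=0)
macro 2: S0 reads c1=4 → after 1×micro: 2; S1 reads c1=4 → after 1×micro: -2; S2 reads c2=0 → after 1×micro: 0 ⇒ (c0=2, c1=-2, c2=0)
macro 3: S0 reads c1=-2 → after 1×micro: 3; S1 reads c1=-2 → after 1×micro: -2; S2 reads c2=0 → after 1×micro: 0 ⇒ (c0=3, c1=-2, c2=0)
macro 4: S0 reads c1=-2 → after 1×micro: 1; S1 reads c1=-2 → after 1×micro: -2; S2 reads c2=0 → after 1×micro: 0 ⇒ (c0=1, c1=-2, c2=0)
macro 5: S0 reads c1=-2 → after 1×micro: 2; S1 reads c1=-2 → after 1×micro: -2; S2 reads c2=0 → after 1×micro: 0 ⇒ (c0=2, c1=-2, c2=0)
macro 6: S0 reads c1=-2 → after 1×micro: 3; S1 reads c1=-2 → after 1×micro: -2; S2 reads c2=0 → after 1×micro: 0 ⇒ (c0=3, c1=-2, c2=0)
macro 7: S0 reads c1=-2 → after 1×micro: 1; S1 reads c1=-2 → after 1×micro: -2; S2 reads c2=0 → after 1×micro: 0 ⇒ (c0=1, c1=-2, c2=0)
macro 8: S0 reads c1=-2 → after 1×micro: 2; S1 reads c1=-2 → after 1×micro: -2; S2 reads c2=0 → after 1×micro: 0 ⇒ (c0=2, c1=-2, c2=0)
macro 9: S0 reads c1=-2 → after 1×micro: 3; S1 reads c1=-2 → after 1×micro: -2; S2 reads c2=0 → after 1×micro: 0 ⇒ (c0=3, c1=-2, c2=0)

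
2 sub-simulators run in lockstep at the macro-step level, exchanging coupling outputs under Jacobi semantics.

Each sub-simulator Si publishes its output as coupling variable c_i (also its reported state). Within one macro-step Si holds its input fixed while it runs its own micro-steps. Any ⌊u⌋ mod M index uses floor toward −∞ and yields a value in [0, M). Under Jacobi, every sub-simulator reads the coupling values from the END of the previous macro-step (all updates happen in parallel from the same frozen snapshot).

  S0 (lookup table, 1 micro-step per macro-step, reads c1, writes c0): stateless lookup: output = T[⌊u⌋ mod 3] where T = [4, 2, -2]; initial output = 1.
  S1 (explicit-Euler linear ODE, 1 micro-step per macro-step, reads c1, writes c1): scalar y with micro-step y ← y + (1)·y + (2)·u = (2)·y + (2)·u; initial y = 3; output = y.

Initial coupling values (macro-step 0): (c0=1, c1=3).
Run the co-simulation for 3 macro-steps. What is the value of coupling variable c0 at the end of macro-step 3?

macro 1: S0 reads c1=3 → after 1×micro: 4; S1 reads c1=3 → after 1×micro: 12 ⇒ (c0=4, c1=12)
macro 2: S0 reads c1=12 → after 1×micro: 4; S1 reads c1=12 → after 1×micro: 48 ⇒ (c0=4, c1=48)
macro 3: S0 reads c1=48 → after 1×micro: 4; S1 reads c1=48 → after 1×micro: 192 ⇒ (c0=4, c1=192)

c0 at macro-step 3 = 4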